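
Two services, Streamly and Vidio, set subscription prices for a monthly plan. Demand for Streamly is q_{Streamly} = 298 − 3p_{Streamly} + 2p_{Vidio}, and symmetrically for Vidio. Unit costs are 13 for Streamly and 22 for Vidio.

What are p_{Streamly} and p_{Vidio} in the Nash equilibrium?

85.9375, 89.3125

Streamly's profit: π = (p_{Streamly} − 13)(298 − 3p_{Streamly} + 2p_{Vidio}).
∂π/∂p_{Streamly} = 337 − 6p_{Streamly} + 2p_{Vidio} = 0 ⇒ p_{Streamly} = 337/6 + (1/3)p_{Vidio}.
Similarly p_{Vidio} = 182/3 + (1/3)p_{Streamly}.
Substituting the second reaction function into the first: p_{Streamly} = 337/6 + (1/3)(182/3 + (1/3)p_{Streamly}), which gives (8/9)p_{Streamly} = 1375/18 ⇒ p_{Streamly} = 85.9375.
Then p_{Vidio} = 182/3 + (1/3)·85.9375 = 89.3125.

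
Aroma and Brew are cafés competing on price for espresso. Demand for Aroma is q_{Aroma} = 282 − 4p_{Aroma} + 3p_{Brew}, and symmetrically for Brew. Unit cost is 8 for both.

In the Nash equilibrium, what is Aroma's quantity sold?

219.2

Aroma's profit: π = (p_{Aroma} − 8)(282 − 4p_{Aroma} + 3p_{Brew}).
∂π/∂p_{Aroma} = 314 − 8p_{Aroma} + 3p_{Brew} = 0 ⇒ p_{Aroma} = 39.25 + 0.375p_{Brew}.
The game is symmetric, so in equilibrium p_{Brew} = p_{Aroma}: the reaction function gives 0.625p_{Aroma} = 39.25, hence p_{Aroma} = 62.8.
q_{Aroma} = 282 − 4·62.8 + 3·62.8 = 219.2.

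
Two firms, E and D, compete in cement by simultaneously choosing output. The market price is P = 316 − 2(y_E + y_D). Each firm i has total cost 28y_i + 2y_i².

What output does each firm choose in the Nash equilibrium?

Firm E's profit: π = y_E(316 − 2(y_E + y_D)) − 28y_E − 2y_E².
∂π/∂y_E = 288 − 8y_E − 2y_D = 0, so y_E = 36 − 0.25y_D.
By symmetry y_D = y_E; substituting into the reaction function, 1.25y_E = 36 and y_E = 28.8.

28.8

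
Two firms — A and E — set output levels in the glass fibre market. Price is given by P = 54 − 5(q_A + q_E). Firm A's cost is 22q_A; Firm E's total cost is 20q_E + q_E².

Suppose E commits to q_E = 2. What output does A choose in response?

2.2

Firm A's profit: π = q_A(54 − 5(q_A + q_E)) − 22q_A.
∂π/∂q_A = 32 − 10q_A − 5q_E = 0, so q_A = 3.2 − 0.5q_E.
At q_E = 2: q_A = 3.2 − 0.5·2 = 2.2.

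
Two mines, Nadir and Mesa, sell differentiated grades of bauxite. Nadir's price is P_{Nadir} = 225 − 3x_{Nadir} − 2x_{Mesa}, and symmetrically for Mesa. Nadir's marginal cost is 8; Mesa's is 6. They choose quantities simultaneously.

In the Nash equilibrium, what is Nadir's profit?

Mine Nadir's profit: π = x_{Nadir}(225 − 3x_{Nadir} − 2x_{Mesa}) − 8x_{Nadir}.
∂π/∂x_{Nadir} = 217 − 6x_{Nadir} − 2x_{Mesa} = 0 ⇒ x_{Nadir} = 217/6 − (1/3)x_{Mesa}.
Similarly x_{Mesa} = 36.5 − (1/3)x_{Nadir}.
Substituting the second reaction function into the first: x_{Nadir} = 217/6 − (1/3)(36.5 − (1/3)x_{Nadir}), which gives (8/9)x_{Nadir} = 24 ⇒ x_{Nadir} = 27.
Then x_{Mesa} = 36.5 − (1/3)·27 = 27.5.
P_{Nadir} = 225 − 3·27 − 2·27.5 = 89.
Profit = (89 − 8)·27 = 2187.

2187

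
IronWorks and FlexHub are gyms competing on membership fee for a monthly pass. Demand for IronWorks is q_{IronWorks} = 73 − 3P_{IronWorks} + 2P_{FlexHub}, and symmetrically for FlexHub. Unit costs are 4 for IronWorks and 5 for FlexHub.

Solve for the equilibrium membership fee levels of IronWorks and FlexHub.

21.4375, 21.8125

IronWorks's profit: π = (P_{IronWorks} − 4)(73 − 3P_{IronWorks} + 2P_{FlexHub}).
∂π/∂P_{IronWorks} = 85 − 6P_{IronWorks} + 2P_{FlexHub} = 0 ⇒ P_{IronWorks} = 85/6 + (1/3)P_{FlexHub}.
Similarly P_{FlexHub} = 44/3 + (1/3)P_{IronWorks}.
Solving the two reaction functions simultaneously: (1 − (1/3)(1/3))P_{IronWorks} = 85/6 + (1/3)·(44/3), so (8/9)P_{IronWorks} = 343/18 and P_{IronWorks} = 21.4375.
Then P_{FlexHub} = 44/3 + (1/3)·21.4375 = 21.8125.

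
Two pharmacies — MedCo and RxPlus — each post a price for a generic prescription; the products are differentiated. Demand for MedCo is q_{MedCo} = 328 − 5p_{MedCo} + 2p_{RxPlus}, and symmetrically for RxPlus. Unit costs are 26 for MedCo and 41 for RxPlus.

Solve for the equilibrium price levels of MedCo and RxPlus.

58.8125, 65.0625

MedCo's profit: π = (p_{MedCo} − 26)(328 − 5p_{MedCo} + 2p_{RxPlus}).
∂π/∂p_{MedCo} = 458 − 10p_{MedCo} + 2p_{RxPlus} = 0 ⇒ p_{MedCo} = 45.8 + 0.2p_{RxPlus}.
Similarly p_{RxPlus} = 53.3 + 0.2p_{MedCo}.
Substituting the second reaction function into the first: p_{MedCo} = 45.8 + 0.2(53.3 + 0.2p_{MedCo}), which gives 0.96p_{MedCo} = 56.46 ⇒ p_{MedCo} = 58.8125.
Then p_{RxPlus} = 53.3 + 0.2·58.8125 = 65.0625.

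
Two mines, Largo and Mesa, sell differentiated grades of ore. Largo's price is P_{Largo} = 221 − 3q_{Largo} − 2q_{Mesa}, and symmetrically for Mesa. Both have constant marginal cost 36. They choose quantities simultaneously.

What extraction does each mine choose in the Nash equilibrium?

Mine Largo's profit: π = q_{Largo}(221 − 3q_{Largo} − 2q_{Mesa}) − 36q_{Largo}.
∂π/∂q_{Largo} = 185 − 6q_{Largo} − 2q_{Mesa} = 0 ⇒ q_{Largo} = 185/6 − (1/3)q_{Mesa}.
By symmetry q_{Mesa} = q_{Largo}; substituting into the reaction function, (4/3)q_{Largo} = 185/6 and q_{Largo} = 23.125.

23.125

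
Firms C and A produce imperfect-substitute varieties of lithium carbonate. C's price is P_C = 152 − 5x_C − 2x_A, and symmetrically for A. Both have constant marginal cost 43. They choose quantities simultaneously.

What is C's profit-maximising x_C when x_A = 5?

9.9

Firm C's profit: π = x_C(152 − 5x_C − 2x_A) − 43x_C.
∂π/∂x_C = 109 − 10x_C − 2x_A = 0 ⇒ x_C = 10.9 − 0.2x_A.
At x_A = 5: x_C = 10.9 − 0.2·5 = 9.9.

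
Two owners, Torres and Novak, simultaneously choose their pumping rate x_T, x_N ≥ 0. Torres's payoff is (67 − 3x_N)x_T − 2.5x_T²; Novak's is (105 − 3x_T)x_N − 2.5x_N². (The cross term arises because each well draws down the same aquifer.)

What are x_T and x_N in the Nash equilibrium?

1.25, 20.25

Expanding Torres's payoff: 67x_T − 3x_Nx_T − 2.5x_T².
∂π/∂x_T = 67 − 3x_N − 5x_T = 0, so x_T = 13.4 − 0.6x_N.
Likewise for Novak: x_N = 21 − 0.6x_T.
Solving the two reaction functions simultaneously: (1 − (−0.6)(−0.6))x_T = 13.4 − 0.6·21, so 0.64x_T = 0.8 and x_T = 1.25.
Then x_N = 21 − 0.6·1.25 = 20.25.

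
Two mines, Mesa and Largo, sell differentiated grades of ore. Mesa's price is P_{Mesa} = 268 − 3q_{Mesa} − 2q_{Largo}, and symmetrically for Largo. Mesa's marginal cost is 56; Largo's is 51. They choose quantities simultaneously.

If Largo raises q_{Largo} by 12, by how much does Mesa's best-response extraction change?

-4

Mine Mesa's profit: π = q_{Mesa}(268 − 3q_{Mesa} − 2q_{Largo}) − 56q_{Mesa}.
∂π/∂q_{Mesa} = 212 − 6q_{Mesa} − 2q_{Largo} = 0 ⇒ q_{Mesa} = 106/3 − (1/3)q_{Largo}.
The reaction-function slope is −1/3, so a 12-unit rise in q_{Largo} moves q_{Mesa} by −1/3 × 12 = −4. Mesa's best response falls — the actions are strategic substitutes.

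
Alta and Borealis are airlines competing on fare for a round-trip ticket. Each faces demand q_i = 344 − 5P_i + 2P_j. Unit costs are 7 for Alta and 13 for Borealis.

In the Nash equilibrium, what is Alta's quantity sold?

205

Alta's profit: π = (P_{Alta} − 7)(344 − 5P_{Alta} + 2P_{Borealis}).
∂π/∂P_{Alta} = 379 − 10P_{Alta} + 2P_{Borealis} = 0 ⇒ P_{Alta} = 37.9 + 0.2P_{Borealis}.
Similarly P_{Borealis} = 40.9 + 0.2P_{Alta}.
Solving the two reaction functions simultaneously: (1 − (0.2)(0.2))P_{Alta} = 37.9 + 0.2·40.9, so 0.96P_{Alta} = 46.08 and P_{Alta} = 48.
Then P_{Borealis} = 40.9 + 0.2·48 = 50.5.
q_{Alta} = 344 − 5·48 + 2·50.5 = 205.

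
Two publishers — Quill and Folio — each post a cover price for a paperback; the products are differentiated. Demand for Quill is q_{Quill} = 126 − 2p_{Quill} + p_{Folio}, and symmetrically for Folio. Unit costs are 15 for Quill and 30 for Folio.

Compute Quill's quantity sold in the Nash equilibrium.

Quill's profit: π = (p_{Quill} − 15)(126 − 2p_{Quill} + p_{Folio}).
∂π/∂p_{Quill} = 156 − 4p_{Quill} + p_{Folio} = 0 ⇒ p_{Quill} = 39 + 0.25p_{Folio}.
Similarly p_{Folio} = 46.5 + 0.25p_{Quill}.
Plugging p_{Folio} into Quill's best response: p_{Quill} = 39 + 0.25(46.5 + 0.25p_{Quill}) ⇒ 0.9375p_{Quill} = 50.625, so p_{Quill} = 54.
Then p_{Folio} = 46.5 + 0.25·54 = 60.
q_{Quill} = 126 − 2·54 + 60 = 78.

78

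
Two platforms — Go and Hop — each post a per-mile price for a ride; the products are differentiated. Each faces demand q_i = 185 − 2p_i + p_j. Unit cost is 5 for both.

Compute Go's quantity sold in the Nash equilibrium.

120

Go's profit: π = (p_{Go} − 5)(185 − 2p_{Go} + p_{Hop}).
∂π/∂p_{Go} = 195 − 4p_{Go} + p_{Hop} = 0 ⇒ p_{Go} = 48.75 + 0.25p_{Hop}.
Setting p_{Go} = p_{Hop} in the reaction function: p_{Go} = 48.75 + 0.25p_{Go}, so p_{Go} = 48.75 / 0.75 = 65.
q_{Go} = 185 − 2·65 + 65 = 120.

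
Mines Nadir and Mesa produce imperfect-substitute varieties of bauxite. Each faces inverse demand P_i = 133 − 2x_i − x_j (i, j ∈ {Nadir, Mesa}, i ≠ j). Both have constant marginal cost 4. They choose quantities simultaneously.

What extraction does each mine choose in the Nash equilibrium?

Mine Nadir's profit: π = x_{Nadir}(133 − 2x_{Nadir} − x_{Mesa}) − 4x_{Nadir}.
∂π/∂x_{Nadir} = 129 − 4x_{Nadir} − x_{Mesa} = 0 ⇒ x_{Nadir} = 32.25 − 0.25x_{Mesa}.
Setting x_{Nadir} = x_{Mesa} in the reaction function: x_{Nadir} = 32.25 − 0.25x_{Nadir}, so x_{Nadir} = 32.25 / 1.25 = 25.8.

25.8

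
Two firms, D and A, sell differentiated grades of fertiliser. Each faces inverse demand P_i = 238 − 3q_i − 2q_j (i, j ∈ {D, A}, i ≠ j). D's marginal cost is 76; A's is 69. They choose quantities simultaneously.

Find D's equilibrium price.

135.4375

Firm D's profit: π = q_D(238 − 3q_D − 2q_A) − 76q_D.
∂π/∂q_D = 162 − 6q_D − 2q_A = 0 ⇒ q_D = 27 − (1/3)q_A.
Similarly q_A = 169/6 − (1/3)q_D.
Substituting the second reaction function into the first: q_D = 27 − (1/3)(169/6 − (1/3)q_D), which gives (8/9)q_D = 317/18 ⇒ q_D = 19.8125.
Then q_A = 169/6 − (1/3)·19.8125 = 21.5625.
P_D = 238 − 3·19.8125 − 2·21.5625 = 135.4375.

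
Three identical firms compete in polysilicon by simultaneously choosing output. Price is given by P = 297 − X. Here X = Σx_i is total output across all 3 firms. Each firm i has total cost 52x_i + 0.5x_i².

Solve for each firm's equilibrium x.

A representative firm's profit is π_i = x_i(297 − X) − 52x_i − 0.5x_i², with X = x_i + Σ_{j≠i} x_j.
First-order condition: 245 − 3x_i − Σ_{j≠i} x_j = 0.
In a symmetric equilibrium every firm chooses the same x, so Σ_{j≠i} x_j = 2x. The condition becomes 245 − 5x = 0, giving x = 245/5 = 49.

49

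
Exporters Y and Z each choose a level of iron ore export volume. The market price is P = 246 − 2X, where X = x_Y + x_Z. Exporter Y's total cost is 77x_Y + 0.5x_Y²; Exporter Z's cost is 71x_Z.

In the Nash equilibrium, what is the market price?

Exporter Y's profit: π = x_Y(246 − 2(x_Y + x_Z)) − 77x_Y − 0.5x_Y².
∂π/∂x_Y = 169 − 5x_Y − 2x_Z = 0, so x_Y = 33.8 − 0.4x_Z.
For Z: ∂π/∂x_Z = 175 − 4x_Z − 2x_Y = 0 ⇒ x_Z = 43.75 − 0.5x_Y.
Substituting the second reaction function into the first: x_Y = 33.8 − 0.4(43.75 − 0.5x_Y), which gives 0.8x_Y = 16.3 ⇒ x_Y = 20.375.
Then x_Z = 43.75 − 0.5·20.375 = 33.5625.
Equilibrium price: P = 246 − 2·53.9375 = 138.125.

138.125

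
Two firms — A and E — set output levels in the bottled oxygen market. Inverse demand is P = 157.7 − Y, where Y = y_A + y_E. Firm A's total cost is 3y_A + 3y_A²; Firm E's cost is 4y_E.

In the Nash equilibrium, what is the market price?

75.66

Firm A's profit: π = y_A(157.7 − (y_A + y_E)) − 3y_A − 3y_A².
∂π/∂y_A = 154.7 − 8y_A − y_E = 0, so y_A = 19.3375 − 0.125y_E.
For E: ∂π/∂y_E = 153.7 − 2y_E − y_A = 0 ⇒ y_E = 76.85 − 0.5y_A.
Substituting the second reaction function into the first: y_A = 19.3375 − 0.125(76.85 − 0.5y_A), which gives 0.9375y_A = 1557/160 ⇒ y_A = 10.38.
Then y_E = 76.85 − 0.5·10.38 = 71.66.
Equilibrium price: P = 157.7 − 82.04 = 75.66.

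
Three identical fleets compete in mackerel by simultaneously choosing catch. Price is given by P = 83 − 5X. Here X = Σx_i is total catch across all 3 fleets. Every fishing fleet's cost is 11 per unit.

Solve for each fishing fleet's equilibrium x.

3.6

A representative fishing fleet's profit is π_i = x_i(83 − 5X) − 11x_i, with X = x_i + Σ_{j≠i} x_j.
First-order condition: 72 − 10x_i − 5Σ_{j≠i} x_j = 0.
Imposing symmetry (x_j = x for all j) turns Σ_{j≠i} x_j into 2x, so 72 = 20x and x = 3.6.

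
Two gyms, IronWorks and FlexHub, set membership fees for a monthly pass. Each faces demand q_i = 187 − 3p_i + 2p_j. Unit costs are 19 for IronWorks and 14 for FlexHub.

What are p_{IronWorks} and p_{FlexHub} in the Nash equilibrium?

60.0625, 58.1875

IronWorks's profit: π = (p_{IronWorks} − 19)(187 − 3p_{IronWorks} + 2p_{FlexHub}).
∂π/∂p_{IronWorks} = 244 − 6p_{IronWorks} + 2p_{FlexHub} = 0 ⇒ p_{IronWorks} = 122/3 + (1/3)p_{FlexHub}.
Similarly p_{FlexHub} = 229/6 + (1/3)p_{IronWorks}.
Substituting the second reaction function into the first: p_{IronWorks} = 122/3 + (1/3)(229/6 + (1/3)p_{IronWorks}), which gives (8/9)p_{IronWorks} = 961/18 ⇒ p_{IronWorks} = 60.0625.
Then p_{FlexHub} = 229/6 + (1/3)·60.0625 = 58.1875.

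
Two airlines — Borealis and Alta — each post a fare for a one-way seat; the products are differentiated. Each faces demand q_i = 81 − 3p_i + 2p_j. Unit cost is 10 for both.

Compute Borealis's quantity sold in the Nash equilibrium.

Borealis's profit: π = (p_{Borealis} − 10)(81 − 3p_{Borealis} + 2p_{Alta}).
∂π/∂p_{Borealis} = 111 − 6p_{Borealis} + 2p_{Alta} = 0 ⇒ p_{Borealis} = 18.5 + (1/3)p_{Alta}.
By symmetry p_{Alta} = p_{Borealis}; substituting into the reaction function, (2/3)p_{Borealis} = 18.5 and p_{Borealis} = 27.75.
q_{Borealis} = 81 − 3·27.75 + 2·27.75 = 53.25.

53.25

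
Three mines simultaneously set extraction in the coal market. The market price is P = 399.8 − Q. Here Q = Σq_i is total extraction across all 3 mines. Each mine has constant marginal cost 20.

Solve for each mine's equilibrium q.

94.95

A representative mine's profit is π_i = q_i(399.8 − Q) − 20q_i, with Q = q_i + Σ_{j≠i} q_j.
First-order condition: 379.8 − 2q_i − Σ_{j≠i} q_j = 0.
Imposing symmetry (q_j = q for all j) turns Σ_{j≠i} q_j into 2q, so 379.8 = 4q and q = 94.95.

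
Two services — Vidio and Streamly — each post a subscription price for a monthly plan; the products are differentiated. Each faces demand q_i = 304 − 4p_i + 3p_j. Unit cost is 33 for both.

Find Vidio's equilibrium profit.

11750.56

Vidio's profit: π = (p_{Vidio} − 33)(304 − 4p_{Vidio} + 3p_{Streamly}).
∂π/∂p_{Vidio} = 436 − 8p_{Vidio} + 3p_{Streamly} = 0 ⇒ p_{Vidio} = 54.5 + 0.375p_{Streamly}.
Setting p_{Vidio} = p_{Streamly} in the reaction function: p_{Vidio} = 54.5 + 0.375p_{Vidio}, so p_{Vidio} = 54.5 / 0.625 = 87.2.
q_{Vidio} = 304 − 4·87.2 + 3·87.2 = 216.8.
Profit = (87.2 − 33)·216.8 = 11750.56.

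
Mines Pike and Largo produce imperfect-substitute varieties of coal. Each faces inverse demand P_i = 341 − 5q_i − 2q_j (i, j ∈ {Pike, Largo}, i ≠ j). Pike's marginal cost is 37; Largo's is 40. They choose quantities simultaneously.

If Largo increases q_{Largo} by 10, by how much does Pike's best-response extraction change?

-2

Mine Pike's profit: π = q_{Pike}(341 − 5q_{Pike} − 2q_{Largo}) − 37q_{Pike}.
∂π/∂q_{Pike} = 304 − 10q_{Pike} − 2q_{Largo} = 0 ⇒ q_{Pike} = 30.4 − 0.2q_{Largo}.
The reaction-function slope is −0.2, so a 10-unit rise in q_{Largo} moves q_{Pike} by −0.2 × 10 = −2. Pike's best response falls — the actions are strategic substitutes.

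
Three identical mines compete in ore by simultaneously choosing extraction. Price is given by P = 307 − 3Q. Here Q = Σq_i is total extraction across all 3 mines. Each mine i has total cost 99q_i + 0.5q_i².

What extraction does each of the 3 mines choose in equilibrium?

A representative mine's profit is π_i = q_i(307 − 3Q) − 99q_i − 0.5q_i², with Q = q_i + Σ_{j≠i} q_j.
First-order condition: 208 − 7q_i − 3Σ_{j≠i} q_j = 0.
Imposing symmetry (q_j = q for all j) turns Σ_{j≠i} q_j into 2q, so 208 = 13q and q = 16.

16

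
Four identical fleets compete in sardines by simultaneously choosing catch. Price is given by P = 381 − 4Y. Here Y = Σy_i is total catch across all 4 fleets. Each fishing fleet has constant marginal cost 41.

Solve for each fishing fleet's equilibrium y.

A representative fishing fleet's profit is π_i = y_i(381 − 4Y) − 41y_i, with Y = y_i + Σ_{j≠i} y_j.
First-order condition: 340 − 8y_i − 4Σ_{j≠i} y_j = 0.
With identical fishing fleets, set every y_j = y: then 340 − 8y − 12y = 0, i.e. y = 340/20 = 17.

17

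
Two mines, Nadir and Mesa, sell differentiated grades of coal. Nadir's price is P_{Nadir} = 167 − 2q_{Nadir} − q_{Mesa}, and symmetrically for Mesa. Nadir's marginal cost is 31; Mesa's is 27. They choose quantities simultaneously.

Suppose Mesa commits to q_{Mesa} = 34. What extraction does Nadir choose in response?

25.5

Mine Nadir's profit: π = q_{Nadir}(167 − 2q_{Nadir} − q_{Mesa}) − 31q_{Nadir}.
∂π/∂q_{Nadir} = 136 − 4q_{Nadir} − q_{Mesa} = 0 ⇒ q_{Nadir} = 34 − 0.25q_{Mesa}.
At q_{Mesa} = 34: q_{Nadir} = 34 − 0.25·34 = 25.5.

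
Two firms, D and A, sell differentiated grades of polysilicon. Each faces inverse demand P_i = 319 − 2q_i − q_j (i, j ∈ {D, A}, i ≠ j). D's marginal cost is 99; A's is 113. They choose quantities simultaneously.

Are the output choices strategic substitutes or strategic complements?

strategic substitutes

Firm D's profit: π = q_D(319 − 2q_D − q_A) − 99q_D.
∂π/∂q_D = 220 − 4q_D − q_A = 0 ⇒ q_D = 55 − 0.25q_A.
The best-response slope dq_D/dq_A = −0.25 < 0: the reaction function is downward-sloping, so the choices are strategic substitutes.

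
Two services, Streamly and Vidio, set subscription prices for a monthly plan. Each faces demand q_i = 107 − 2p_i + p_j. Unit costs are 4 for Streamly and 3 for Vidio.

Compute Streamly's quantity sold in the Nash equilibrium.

Streamly's profit: π = (p_{Streamly} − 4)(107 − 2p_{Streamly} + p_{Vidio}).
∂π/∂p_{Streamly} = 115 − 4p_{Streamly} + p_{Vidio} = 0 ⇒ p_{Streamly} = 28.75 + 0.25p_{Vidio}.
Similarly p_{Vidio} = 28.25 + 0.25p_{Streamly}.
Solving the two reaction functions simultaneously: (1 − (0.25)(0.25))p_{Streamly} = 28.75 + 0.25·28.25, so 0.9375p_{Streamly} = 35.8125 and p_{Streamly} = 38.2.
Then p_{Vidio} = 28.25 + 0.25·38.2 = 37.8.
q_{Streamly} = 107 − 2·38.2 + 37.8 = 68.4.

68.4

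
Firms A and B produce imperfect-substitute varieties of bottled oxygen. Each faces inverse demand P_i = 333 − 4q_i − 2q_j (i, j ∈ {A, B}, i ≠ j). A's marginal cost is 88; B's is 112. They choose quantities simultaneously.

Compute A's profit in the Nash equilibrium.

2560.36

Firm A's profit: π = q_A(333 − 4q_A − 2q_B) − 88q_A.
∂π/∂q_A = 245 − 8q_A − 2q_B = 0 ⇒ q_A = 30.625 − 0.25q_B.
Similarly q_B = 27.625 − 0.25q_A.
Solving the two reaction functions simultaneously: (1 − (−0.25)(−0.25))q_A = 30.625 − 0.25·27.625, so 0.9375q_A = 759/32 and q_A = 25.3.
Then q_B = 27.625 − 0.25·25.3 = 21.3.
P_A = 333 − 4·25.3 − 2·21.3 = 189.2.
Profit = (189.2 − 88)·25.3 = 2560.36.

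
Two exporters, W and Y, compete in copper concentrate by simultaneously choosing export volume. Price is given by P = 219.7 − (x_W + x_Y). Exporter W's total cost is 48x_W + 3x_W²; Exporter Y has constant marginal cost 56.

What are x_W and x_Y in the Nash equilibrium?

Exporter W's profit: π = x_W(219.7 − (x_W + x_Y)) − 48x_W − 3x_W².
∂π/∂x_W = 171.7 − 8x_W − x_Y = 0, so x_W = 21.4625 − 0.125x_Y.
For Y: ∂π/∂x_Y = 163.7 − 2x_Y − x_W = 0 ⇒ x_Y = 81.85 − 0.5x_W.
Substituting the second reaction function into the first: x_W = 21.4625 − 0.125(81.85 − 0.5x_W), which gives 0.9375x_W = 1797/160 ⇒ x_W = 11.98.
Then x_Y = 81.85 − 0.5·11.98 = 75.86.

11.98, 75.86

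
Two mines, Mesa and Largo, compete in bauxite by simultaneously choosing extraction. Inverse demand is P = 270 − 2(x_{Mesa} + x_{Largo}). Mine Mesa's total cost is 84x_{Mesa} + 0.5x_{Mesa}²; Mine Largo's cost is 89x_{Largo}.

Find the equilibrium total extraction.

57.1875

Mine Mesa's profit: π = x_{Mesa}(270 − 2(x_{Mesa} + x_{Largo})) − 84x_{Mesa} − 0.5x_{Mesa}².
∂π/∂x_{Mesa} = 186 − 5x_{Mesa} − 2x_{Largo} = 0, so x_{Mesa} = 37.2 − 0.4x_{Largo}.
For Largo: ∂π/∂x_{Largo} = 181 − 4x_{Largo} − 2x_{Mesa} = 0 ⇒ x_{Largo} = 45.25 − 0.5x_{Mesa}.
Solving the two reaction functions simultaneously: (1 − (−0.4)(−0.5))x_{Mesa} = 37.2 − 0.4·45.25, so 0.8x_{Mesa} = 19.1 and x_{Mesa} = 23.875.
Then x_{Largo} = 45.25 − 0.5·23.875 = 33.3125.
Total extraction: 23.875 + 33.3125 = 57.1875.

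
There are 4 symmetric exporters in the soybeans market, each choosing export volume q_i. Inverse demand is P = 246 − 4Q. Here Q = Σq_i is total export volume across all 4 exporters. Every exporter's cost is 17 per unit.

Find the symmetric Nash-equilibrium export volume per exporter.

A representative exporter's profit is π_i = q_i(246 − 4Q) − 17q_i, with Q = q_i + Σ_{j≠i} q_j.
First-order condition: 229 − 8q_i − 4Σ_{j≠i} q_j = 0.
With identical exporters, set every q_j = q: then 229 − 8q − 12q = 0, i.e. q = 229/20 = 11.45.

11.45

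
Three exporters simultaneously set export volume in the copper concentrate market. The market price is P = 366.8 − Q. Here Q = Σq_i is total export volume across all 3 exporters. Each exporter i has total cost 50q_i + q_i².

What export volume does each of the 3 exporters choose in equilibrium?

52.8

A representative exporter's profit is π_i = q_i(366.8 − Q) − 50q_i − q_i², with Q = q_i + Σ_{j≠i} q_j.
First-order condition: 316.8 − 4q_i − Σ_{j≠i} q_j = 0.
Imposing symmetry (q_j = q for all j) turns Σ_{j≠i} q_j into 2q, so 316.8 = 6q and q = 52.8.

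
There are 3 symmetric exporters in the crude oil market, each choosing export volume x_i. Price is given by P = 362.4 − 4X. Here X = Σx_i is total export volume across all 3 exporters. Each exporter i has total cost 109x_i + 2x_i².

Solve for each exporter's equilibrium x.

12.67

A representative exporter's profit is π_i = x_i(362.4 − 4X) − 109x_i − 2x_i², with X = x_i + Σ_{j≠i} x_j.
First-order condition: 253.4 − 12x_i − 4Σ_{j≠i} x_j = 0.
Imposing symmetry (x_j = x for all j) turns Σ_{j≠i} x_j into 2x, so 253.4 = 20x and x = 12.67.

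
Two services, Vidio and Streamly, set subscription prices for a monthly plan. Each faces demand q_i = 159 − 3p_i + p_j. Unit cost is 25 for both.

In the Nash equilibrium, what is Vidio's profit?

Vidio's profit: π = (p_{Vidio} − 25)(159 − 3p_{Vidio} + p_{Streamly}).
∂π/∂p_{Vidio} = 234 − 6p_{Vidio} + p_{Streamly} = 0 ⇒ p_{Vidio} = 39 + (1/6)p_{Streamly}.
By symmetry p_{Streamly} = p_{Vidio}; substituting into the reaction function, (5/6)p_{Vidio} = 39 and p_{Vidio} = 46.8.
q_{Vidio} = 159 − 3·46.8 + 46.8 = 65.4.
Profit = (46.8 − 25)·65.4 = 1425.72.

1425.72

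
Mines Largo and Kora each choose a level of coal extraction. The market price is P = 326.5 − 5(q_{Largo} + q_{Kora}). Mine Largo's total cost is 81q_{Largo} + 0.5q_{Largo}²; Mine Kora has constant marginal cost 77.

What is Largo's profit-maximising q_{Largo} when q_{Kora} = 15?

15.5

Mine Largo's profit: π = q_{Largo}(326.5 − 5(q_{Largo} + q_{Kora})) − 81q_{Largo} − 0.5q_{Largo}².
∂π/∂q_{Largo} = 245.5 − 11q_{Largo} − 5q_{Kora} = 0, so q_{Largo} = 491/22 − (5/11)q_{Kora}.
At q_{Kora} = 15: q_{Largo} = 491/22 − (5/11)·15 = 15.5.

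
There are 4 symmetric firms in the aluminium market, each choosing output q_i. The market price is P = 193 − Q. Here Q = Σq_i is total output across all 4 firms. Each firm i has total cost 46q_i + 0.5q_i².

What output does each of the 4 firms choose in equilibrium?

24.5

A representative firm's profit is π_i = q_i(193 − Q) − 46q_i − 0.5q_i², with Q = q_i + Σ_{j≠i} q_j.
First-order condition: 147 − 3q_i − Σ_{j≠i} q_j = 0.
Imposing symmetry (q_j = q for all j) turns Σ_{j≠i} q_j into 3q, so 147 = 6q and q = 24.5.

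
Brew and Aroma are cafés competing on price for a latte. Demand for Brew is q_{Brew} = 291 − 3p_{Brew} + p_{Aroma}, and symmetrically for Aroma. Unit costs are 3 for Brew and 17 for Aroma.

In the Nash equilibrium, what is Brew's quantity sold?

Brew's profit: π = (p_{Brew} − 3)(291 − 3p_{Brew} + p_{Aroma}).
∂π/∂p_{Brew} = 300 − 6p_{Brew} + p_{Aroma} = 0 ⇒ p_{Brew} = 50 + (1/6)p_{Aroma}.
Similarly p_{Aroma} = 57 + (1/6)p_{Brew}.
Plugging p_{Aroma} into Brew's best response: p_{Brew} = 50 + (1/6)(57 + (1/6)p_{Brew}) ⇒ (35/36)p_{Brew} = 59.5, so p_{Brew} = 61.2.
Then p_{Aroma} = 57 + (1/6)·61.2 = 67.2.
q_{Brew} = 291 − 3·61.2 + 67.2 = 174.6.

174.6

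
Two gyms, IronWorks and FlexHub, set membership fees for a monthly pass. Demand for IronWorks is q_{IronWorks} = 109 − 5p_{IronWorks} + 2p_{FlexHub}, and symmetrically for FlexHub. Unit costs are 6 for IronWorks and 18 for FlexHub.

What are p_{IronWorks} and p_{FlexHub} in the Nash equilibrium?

IronWorks's profit: π = (p_{IronWorks} − 6)(109 − 5p_{IronWorks} + 2p_{FlexHub}).
∂π/∂p_{IronWorks} = 139 − 10p_{IronWorks} + 2p_{FlexHub} = 0 ⇒ p_{IronWorks} = 13.9 + 0.2p_{FlexHub}.
Similarly p_{FlexHub} = 19.9 + 0.2p_{IronWorks}.
Substituting the second reaction function into the first: p_{IronWorks} = 13.9 + 0.2(19.9 + 0.2p_{IronWorks}), which gives 0.96p_{IronWorks} = 17.88 ⇒ p_{IronWorks} = 18.625.
Then p_{FlexHub} = 19.9 + 0.2·18.625 = 23.625.

18.625, 23.625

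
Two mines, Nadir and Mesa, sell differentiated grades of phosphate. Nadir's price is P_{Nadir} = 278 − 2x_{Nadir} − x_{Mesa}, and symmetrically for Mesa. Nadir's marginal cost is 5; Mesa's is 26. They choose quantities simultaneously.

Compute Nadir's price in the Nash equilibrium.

117

Mine Nadir's profit: π = x_{Nadir}(278 − 2x_{Nadir} − x_{Mesa}) − 5x_{Nadir}.
∂π/∂x_{Nadir} = 273 − 4x_{Nadir} − x_{Mesa} = 0 ⇒ x_{Nadir} = 68.25 − 0.25x_{Mesa}.
Similarly x_{Mesa} = 63 − 0.25x_{Nadir}.
Substituting the second reaction function into the first: x_{Nadir} = 68.25 − 0.25(63 − 0.25x_{Nadir}), which gives 0.9375x_{Nadir} = 52.5 ⇒ x_{Nadir} = 56.
Then x_{Mesa} = 63 − 0.25·56 = 49.
P_{Nadir} = 278 − 2·56 − 49 = 117.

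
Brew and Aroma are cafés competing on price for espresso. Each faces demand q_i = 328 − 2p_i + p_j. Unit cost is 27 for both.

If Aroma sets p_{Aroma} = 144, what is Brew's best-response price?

131.5

Brew's profit: π = (p_{Brew} − 27)(328 − 2p_{Brew} + p_{Aroma}).
∂π/∂p_{Brew} = 382 − 4p_{Brew} + p_{Aroma} = 0 ⇒ p_{Brew} = 95.5 + 0.25p_{Aroma}.
At p_{Aroma} = 144: p_{Brew} = 95.5 + 0.25·144 = 131.5.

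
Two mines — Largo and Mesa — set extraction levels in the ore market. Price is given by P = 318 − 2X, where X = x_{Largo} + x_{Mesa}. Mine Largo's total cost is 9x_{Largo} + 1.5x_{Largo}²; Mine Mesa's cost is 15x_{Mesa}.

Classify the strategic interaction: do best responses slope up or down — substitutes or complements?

strategic substitutes

Mine Largo's profit: π = x_{Largo}(318 − 2(x_{Largo} + x_{Mesa})) − 9x_{Largo} − 1.5x_{Largo}².
∂π/∂x_{Largo} = 309 − 7x_{Largo} − 2x_{Mesa} = 0, so x_{Largo} = 309/7 − (2/7)x_{Mesa}.
The best-response slope dx_{Largo}/dx_{Mesa} = −2/7 < 0: the reaction function is downward-sloping, so the choices are strategic substitutes.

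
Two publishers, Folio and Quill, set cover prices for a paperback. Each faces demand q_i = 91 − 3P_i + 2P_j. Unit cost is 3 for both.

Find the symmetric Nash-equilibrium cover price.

25

Folio's profit: π = (P_{Folio} − 3)(91 − 3P_{Folio} + 2P_{Quill}).
∂π/∂P_{Folio} = 100 − 6P_{Folio} + 2P_{Quill} = 0 ⇒ P_{Folio} = 50/3 + (1/3)P_{Quill}.
Setting P_{Folio} = P_{Quill} in the reaction function: P_{Folio} = 50/3 + (1/3)P_{Folio}, so P_{Folio} = (50/3) / (2/3) = 25.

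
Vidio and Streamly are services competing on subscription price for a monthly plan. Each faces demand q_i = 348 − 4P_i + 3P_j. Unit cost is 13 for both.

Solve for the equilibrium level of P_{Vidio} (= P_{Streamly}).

Vidio's profit: π = (P_{Vidio} − 13)(348 − 4P_{Vidio} + 3P_{Streamly}).
∂π/∂P_{Vidio} = 400 − 8P_{Vidio} + 3P_{Streamly} = 0 ⇒ P_{Vidio} = 50 + 0.375P_{Streamly}.
By symmetry P_{Streamly} = P_{Vidio}; substituting into the reaction function, 0.625P_{Vidio} = 50 and P_{Vidio} = 80.

80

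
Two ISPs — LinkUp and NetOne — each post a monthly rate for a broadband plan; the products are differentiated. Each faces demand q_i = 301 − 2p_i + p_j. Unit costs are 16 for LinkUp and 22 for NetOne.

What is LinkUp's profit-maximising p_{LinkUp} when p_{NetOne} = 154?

LinkUp's profit: π = (p_{LinkUp} − 16)(301 − 2p_{LinkUp} + p_{NetOne}).
∂π/∂p_{LinkUp} = 333 − 4p_{LinkUp} + p_{NetOne} = 0 ⇒ p_{LinkUp} = 83.25 + 0.25p_{NetOne}.
At p_{NetOne} = 154: p_{LinkUp} = 83.25 + 0.25·154 = 121.75.

121.75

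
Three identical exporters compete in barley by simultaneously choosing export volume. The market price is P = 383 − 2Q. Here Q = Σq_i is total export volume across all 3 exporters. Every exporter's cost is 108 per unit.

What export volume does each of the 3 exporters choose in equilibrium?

A representative exporter's profit is π_i = q_i(383 − 2Q) − 108q_i, with Q = q_i + Σ_{j≠i} q_j.
First-order condition: 275 − 4q_i − 2Σ_{j≠i} q_j = 0.
With identical exporters, set every q_j = q: then 275 − 4q − 4q = 0, i.e. q = 275/8 = 34.375.

34.375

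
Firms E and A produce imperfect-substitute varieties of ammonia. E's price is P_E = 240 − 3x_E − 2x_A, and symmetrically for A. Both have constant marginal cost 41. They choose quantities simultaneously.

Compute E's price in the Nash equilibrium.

115.625

Firm E's profit: π = x_E(240 − 3x_E − 2x_A) − 41x_E.
∂π/∂x_E = 199 − 6x_E − 2x_A = 0 ⇒ x_E = 199/6 − (1/3)x_A.
Setting x_E = x_A in the reaction function: x_E = 199/6 − (1/3)x_E, so x_E = (199/6) / (4/3) = 24.875.
P_E = 240 − 3·24.875 − 2·24.875 = 115.625.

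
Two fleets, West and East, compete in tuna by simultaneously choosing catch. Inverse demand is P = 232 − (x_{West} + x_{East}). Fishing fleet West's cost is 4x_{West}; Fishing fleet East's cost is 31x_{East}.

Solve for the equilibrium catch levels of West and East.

85, 58

Fishing fleet West's profit: π = x_{West}(232 − (x_{West} + x_{East})) − 4x_{West}.
∂π/∂x_{West} = 228 − 2x_{West} − x_{East} = 0, so x_{West} = 114 − 0.5x_{East}.
By the same steps for East: x_{East} = 100.5 − 0.5x_{West}.
Solving the two reaction functions simultaneously: (1 − (−0.5)(−0.5))x_{West} = 114 − 0.5·100.5, so 0.75x_{West} = 63.75 and x_{West} = 85.
Then x_{East} = 100.5 − 0.5·85 = 58.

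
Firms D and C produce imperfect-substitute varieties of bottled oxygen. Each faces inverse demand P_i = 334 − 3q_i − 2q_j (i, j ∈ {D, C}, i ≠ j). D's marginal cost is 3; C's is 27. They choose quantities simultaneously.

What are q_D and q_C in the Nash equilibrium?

Firm D's profit: π = q_D(334 − 3q_D − 2q_C) − 3q_D.
∂π/∂q_D = 331 − 6q_D − 2q_C = 0 ⇒ q_D = 331/6 − (1/3)q_C.
Similarly q_C = 307/6 − (1/3)q_D.
Plugging q_C into D's best response: q_D = 331/6 − (1/3)(307/6 − (1/3)q_D) ⇒ (8/9)q_D = 343/9, so q_D = 42.875.
Then q_C = 307/6 − (1/3)·42.875 = 36.875.

42.875, 36.875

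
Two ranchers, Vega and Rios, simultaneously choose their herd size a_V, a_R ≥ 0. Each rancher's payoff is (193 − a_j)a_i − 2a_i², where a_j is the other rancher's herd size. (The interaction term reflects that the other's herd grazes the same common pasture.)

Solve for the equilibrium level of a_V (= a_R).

38.6

Vega's payoff is (193 − a_R)a_V − 2a_V².
∂π/∂a_V = 193 − a_R − 4a_V = 0, so a_V = 48.25 − 0.25a_R.
By symmetry a_R = a_V; substituting into the reaction function, 1.25a_V = 48.25 and a_V = 38.6.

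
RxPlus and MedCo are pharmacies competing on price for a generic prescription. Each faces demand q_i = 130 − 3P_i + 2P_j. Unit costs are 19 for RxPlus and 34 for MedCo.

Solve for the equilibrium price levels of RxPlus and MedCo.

49.5625, 55.1875

RxPlus's profit: π = (P_{RxPlus} − 19)(130 − 3P_{RxPlus} + 2P_{MedCo}).
∂π/∂P_{RxPlus} = 187 − 6P_{RxPlus} + 2P_{MedCo} = 0 ⇒ P_{RxPlus} = 187/6 + (1/3)P_{MedCo}.
Similarly P_{MedCo} = 116/3 + (1/3)P_{RxPlus}.
Solving the two reaction functions simultaneously: (1 − (1/3)(1/3))P_{RxPlus} = 187/6 + (1/3)·(116/3), so (8/9)P_{RxPlus} = 793/18 and P_{RxPlus} = 49.5625.
Then P_{MedCo} = 116/3 + (1/3)·49.5625 = 55.1875.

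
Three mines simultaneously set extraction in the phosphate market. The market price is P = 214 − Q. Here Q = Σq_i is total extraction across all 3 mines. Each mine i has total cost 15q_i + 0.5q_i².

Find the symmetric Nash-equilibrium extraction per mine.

39.8

A representative mine's profit is π_i = q_i(214 − Q) − 15q_i − 0.5q_i², with Q = q_i + Σ_{j≠i} q_j.
First-order condition: 199 − 3q_i − Σ_{j≠i} q_j = 0.
With identical mines, set every q_j = q: then 199 − 3q − 2q = 0, i.e. q = 199/5 = 39.8.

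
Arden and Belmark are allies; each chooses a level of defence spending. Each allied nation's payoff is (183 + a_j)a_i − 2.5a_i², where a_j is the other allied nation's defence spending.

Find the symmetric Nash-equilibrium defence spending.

Arden's payoff is (183 + a_B)a_A − 2.5a_A².
∂π/∂a_A = 183 + a_B − 5a_A = 0, so a_A = 36.6 + 0.2a_B.
The game is symmetric, so in equilibrium a_B = a_A: the reaction function gives 0.8a_A = 36.6, hence a_A = 45.75.

45.75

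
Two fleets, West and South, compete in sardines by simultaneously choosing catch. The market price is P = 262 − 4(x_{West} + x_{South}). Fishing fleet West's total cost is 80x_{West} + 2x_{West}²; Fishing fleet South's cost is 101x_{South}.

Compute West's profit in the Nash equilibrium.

618.135

Fishing fleet West's profit: π = x_{West}(262 − 4(x_{West} + x_{South})) − 80x_{West} − 2x_{West}².
∂π/∂x_{West} = 182 − 12x_{West} − 4x_{South} = 0, so x_{West} = 91/6 − (1/3)x_{South}.
For South: ∂π/∂x_{South} = 161 − 8x_{South} − 4x_{West} = 0 ⇒ x_{South} = 20.125 − 0.5x_{West}.
Solving the two reaction functions simultaneously: (1 − (−1/3)(−0.5))x_{West} = 91/6 − (1/3)·20.125, so (5/6)x_{West} = 203/24 and x_{West} = 10.15.
Then x_{South} = 20.125 − 0.5·10.15 = 15.05.
Price P = 262 − 4·25.2 = 161.2.
West's profit: (161.2 − 80)·10.15 − 2(10.15)² = 618.135.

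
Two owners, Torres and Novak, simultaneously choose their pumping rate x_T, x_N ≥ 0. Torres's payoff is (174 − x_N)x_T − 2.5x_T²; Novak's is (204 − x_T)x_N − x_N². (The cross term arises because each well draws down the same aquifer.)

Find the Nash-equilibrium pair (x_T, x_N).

Expanding Torres's payoff: 174x_T − x_Nx_T − 2.5x_T².
∂π/∂x_T = 174 − x_N − 5x_T = 0, so x_T = 34.8 − 0.2x_N.
Likewise for Novak: x_N = 102 − 0.5x_T.
Solving the two reaction functions simultaneously: (1 − (−0.2)(−0.5))x_T = 34.8 − 0.2·102, so 0.9x_T = 14.4 and x_T = 16.
Then x_N = 102 − 0.5·16 = 94.

16, 94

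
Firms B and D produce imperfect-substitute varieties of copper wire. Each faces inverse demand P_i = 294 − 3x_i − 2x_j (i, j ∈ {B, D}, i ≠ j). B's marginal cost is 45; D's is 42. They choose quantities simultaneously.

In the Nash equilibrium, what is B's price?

137.8125

Firm B's profit: π = x_B(294 − 3x_B − 2x_D) − 45x_B.
∂π/∂x_B = 249 − 6x_B − 2x_D = 0 ⇒ x_B = 41.5 − (1/3)x_D.
Similarly x_D = 42 − (1/3)x_B.
Plugging x_D into B's best response: x_B = 41.5 − (1/3)(42 − (1/3)x_B) ⇒ (8/9)x_B = 27.5, so x_B = 30.9375.
Then x_D = 42 − (1/3)·30.9375 = 31.6875.
P_B = 294 − 3·30.9375 − 2·31.6875 = 137.8125.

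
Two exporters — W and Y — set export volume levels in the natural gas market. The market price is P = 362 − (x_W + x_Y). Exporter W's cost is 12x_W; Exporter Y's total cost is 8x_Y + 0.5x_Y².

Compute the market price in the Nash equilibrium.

151.2

Exporter W's profit: π = x_W(362 − (x_W + x_Y)) − 12x_W.
∂π/∂x_W = 350 − 2x_W − x_Y = 0, so x_W = 175 − 0.5x_Y.
For Y: ∂π/∂x_Y = 354 − 3x_Y − x_W = 0 ⇒ x_Y = 118 − (1/3)x_W.
Substituting the second reaction function into the first: x_W = 175 − 0.5(118 − (1/3)x_W), which gives (5/6)x_W = 116 ⇒ x_W = 139.2.
Then x_Y = 118 − (1/3)·139.2 = 71.6.
Equilibrium price: P = 362 − 210.8 = 151.2.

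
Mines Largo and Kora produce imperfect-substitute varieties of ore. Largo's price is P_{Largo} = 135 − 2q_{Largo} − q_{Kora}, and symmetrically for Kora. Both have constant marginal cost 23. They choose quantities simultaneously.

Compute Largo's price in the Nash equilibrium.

67.8

Mine Largo's profit: π = q_{Largo}(135 − 2q_{Largo} − q_{Kora}) − 23q_{Largo}.
∂π/∂q_{Largo} = 112 − 4q_{Largo} − q_{Kora} = 0 ⇒ q_{Largo} = 28 − 0.25q_{Kora}.
The game is symmetric, so in equilibrium q_{Kora} = q_{Largo}: the reaction function gives 1.25q_{Largo} = 28, hence q_{Largo} = 22.4.
P_{Largo} = 135 − 2·22.4 − 22.4 = 67.8.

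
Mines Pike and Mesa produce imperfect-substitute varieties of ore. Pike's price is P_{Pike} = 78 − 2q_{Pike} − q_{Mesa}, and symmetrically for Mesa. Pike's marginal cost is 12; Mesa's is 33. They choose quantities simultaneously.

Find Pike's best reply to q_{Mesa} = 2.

Mine Pike's profit: π = q_{Pike}(78 − 2q_{Pike} − q_{Mesa}) − 12q_{Pike}.
∂π/∂q_{Pike} = 66 − 4q_{Pike} − q_{Mesa} = 0 ⇒ q_{Pike} = 16.5 − 0.25q_{Mesa}.
At q_{Mesa} = 2: q_{Pike} = 16.5 − 0.25·2 = 16.

16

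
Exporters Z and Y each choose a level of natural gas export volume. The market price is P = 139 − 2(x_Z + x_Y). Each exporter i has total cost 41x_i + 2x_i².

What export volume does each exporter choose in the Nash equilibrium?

9.8

Exporter Z's profit: π = x_Z(139 − 2(x_Z + x_Y)) − 41x_Z − 2x_Z².
∂π/∂x_Z = 98 − 8x_Z − 2x_Y = 0, so x_Z = 12.25 − 0.25x_Y.
The game is symmetric, so in equilibrium x_Y = x_Z: the reaction function gives 1.25x_Z = 12.25, hence x_Z = 9.8.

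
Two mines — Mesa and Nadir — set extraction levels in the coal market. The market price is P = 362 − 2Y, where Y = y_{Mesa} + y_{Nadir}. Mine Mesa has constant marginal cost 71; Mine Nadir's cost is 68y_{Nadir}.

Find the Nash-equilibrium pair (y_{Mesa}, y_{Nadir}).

48, 49.5

Mine Mesa's profit: π = y_{Mesa}(362 − 2(y_{Mesa} + y_{Nadir})) − 71y_{Mesa}.
∂π/∂y_{Mesa} = 291 − 4y_{Mesa} − 2y_{Nadir} = 0, so y_{Mesa} = 72.75 − 0.5y_{Nadir}.
By the same steps for Nadir: y_{Nadir} = 73.5 − 0.5y_{Mesa}.
Substituting the second reaction function into the first: y_{Mesa} = 72.75 − 0.5(73.5 − 0.5y_{Mesa}), which gives 0.75y_{Mesa} = 36 ⇒ y_{Mesa} = 48.
Then y_{Nadir} = 73.5 − 0.5·48 = 49.5.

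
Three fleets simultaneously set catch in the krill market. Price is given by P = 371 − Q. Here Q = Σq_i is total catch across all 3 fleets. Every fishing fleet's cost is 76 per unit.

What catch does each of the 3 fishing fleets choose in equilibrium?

73.75

A representative fishing fleet's profit is π_i = q_i(371 − Q) − 76q_i, with Q = q_i + Σ_{j≠i} q_j.
First-order condition: 295 − 2q_i − Σ_{j≠i} q_j = 0.
In a symmetric equilibrium every fishing fleet chooses the same q, so Σ_{j≠i} q_j = 2q. The condition becomes 295 − 4q = 0, giving q = 295/4 = 73.75.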